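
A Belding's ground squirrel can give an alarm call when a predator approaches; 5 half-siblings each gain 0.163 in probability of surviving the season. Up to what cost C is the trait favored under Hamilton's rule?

0.20375

r to a half-sibling = 0.25 (half-sibs share one parent — one path of length 2: r = (1/2)^2 = 1/4).
Hamilton's rule: n·r·B > C, so the trait is favored while C < n·r·B = 5·0.25·0.163 = 0.20375.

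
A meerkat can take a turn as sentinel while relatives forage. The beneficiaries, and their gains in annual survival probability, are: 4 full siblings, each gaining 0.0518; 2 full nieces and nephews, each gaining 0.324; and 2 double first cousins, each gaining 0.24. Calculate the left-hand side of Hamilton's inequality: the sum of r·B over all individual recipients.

r to a full sibling = 0.5 (full sibs share both parents — two paths of length 2: r = 2·(1/2)^2 = 1/2).
r to a full niece or nephew = 0.25 (full aunt/uncle↔niece/nephew: two paths of length 3 through the shared grandparent pair: r = 2·(1/2)^3 = 1/4).
r to a double first cousin = 1/4 (double first cousins share both grandparent pairs — four paths of length 4: r = 4·(1/2)^4 = 1/4).
Summing one r·B term per recipient: 4·0.5·0.0518 + 2·0.25·0.324 + 2·0.25·0.24 = 0.3856.

0.3856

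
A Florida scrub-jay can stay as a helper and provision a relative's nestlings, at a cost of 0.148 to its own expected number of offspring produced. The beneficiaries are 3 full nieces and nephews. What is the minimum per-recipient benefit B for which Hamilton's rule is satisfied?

r to a full niece or nephew = 1/4 (full aunt/uncle↔niece/nephew: two paths of length 3 through the shared grandparent pair: r = 2·(1/2)^3 = 1/4).
Hamilton's rule with n recipients of equal r: n·r·B > C, so B > C/(n·r) = 0.148/(3·0.25) = 0.1973.

0.1973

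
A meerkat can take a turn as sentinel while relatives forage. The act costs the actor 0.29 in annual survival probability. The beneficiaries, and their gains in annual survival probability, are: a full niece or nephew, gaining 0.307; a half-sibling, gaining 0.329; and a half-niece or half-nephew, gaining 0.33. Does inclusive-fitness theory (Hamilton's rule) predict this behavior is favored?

Hamilton's rule: the trait is favored when the sum of r·B over every recipient exceeds the actor's cost C.
r to a full niece or nephew = 0.25 (full aunt/uncle↔niece/nephew: two paths of length 3 through the shared grandparent pair: r = 2·(1/2)^3 = 1/4).
r to a half-sibling = 0.25 (half-sibs share one parent — one path of length 2: r = (1/2)^2 = 1/4).
r to a half-niece or half-nephew = 1/8 (half-aunt/uncle↔niece/nephew: one path of length 3: r = (1/2)^3 = 1/8).
Summing one r·B term per recipient: 1·0.25·0.307 + 1·0.25·0.329 + 1·0.125·0.33 = 0.20025.
0.20025 < 0.29: the indirect benefit is less than the cost.

No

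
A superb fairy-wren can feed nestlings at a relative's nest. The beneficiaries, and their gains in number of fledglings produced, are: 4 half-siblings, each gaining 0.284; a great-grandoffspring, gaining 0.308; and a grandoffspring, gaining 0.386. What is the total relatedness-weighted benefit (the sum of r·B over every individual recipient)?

0.419

r to a half-sibling = 0.25 (half-sibs share one parent — one path of length 2: r = (1/2)^2 = 1/4).
r to a great-grandoffspring = 0.125 (three parent–offspring links: r = (1/2)^3 = 1/8).
r to a grandoffspring = 0.25 (two parent–offspring links: r = (1/2)^2 = 1/4).
Summing one r·B term per recipient: 4·0.25·0.284 + 1·0.125·0.308 + 1·0.25·0.386 = 0.419.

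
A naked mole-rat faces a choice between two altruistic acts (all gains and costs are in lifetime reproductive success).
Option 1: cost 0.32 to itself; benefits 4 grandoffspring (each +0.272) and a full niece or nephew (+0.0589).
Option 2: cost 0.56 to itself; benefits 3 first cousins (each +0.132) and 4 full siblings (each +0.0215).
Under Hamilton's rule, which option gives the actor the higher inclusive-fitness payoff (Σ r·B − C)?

Option 1

Option 1: r to a grandoffspring = 0.25.
Option 1: r to a full niece or nephew = 0.25.
Option 1: Σ r·B − C = (4·0.25·0.272 + 1·0.25·0.0589) − 0.32 = -0.033275.
Option 2: r to a first cousin = 0.125.
Option 2: r to a full sibling = 0.5.
Option 2: Σ r·B − C = (3·0.125·0.132 + 4·0.5·0.0215) − 0.56 = -0.4675.
Option 1 has the higher net inclusive-fitness payoff.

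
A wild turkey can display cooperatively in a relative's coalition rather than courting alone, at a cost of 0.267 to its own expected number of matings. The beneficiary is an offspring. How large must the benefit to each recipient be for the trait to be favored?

0.534

r to an offspring = 1/2 (one parent–offspring link: r = (1/2)^1 = 1/2).
Hamilton's rule with n recipients of equal r: n·r·B > C, so B > C/(n·r) = 0.267/(1·0.5) = 0.534.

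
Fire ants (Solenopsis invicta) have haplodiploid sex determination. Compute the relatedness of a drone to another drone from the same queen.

Haploid brothers each carry a random half of the queen's diploid genome, so on average they share half: r = 1/2.

0.5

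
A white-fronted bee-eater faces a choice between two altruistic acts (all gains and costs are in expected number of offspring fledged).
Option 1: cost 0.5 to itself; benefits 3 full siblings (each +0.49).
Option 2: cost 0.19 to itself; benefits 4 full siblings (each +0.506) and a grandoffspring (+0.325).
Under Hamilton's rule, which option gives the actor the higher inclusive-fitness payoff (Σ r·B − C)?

Option 1: r to a full sibling = 0.5.
Option 1: Σ r·B − C = (3·0.5·0.49) − 0.5 = 0.235.
Option 2: r to a full sibling = 0.5.
Option 2: r to a grandoffspring = 0.25.
Option 2: Σ r·B − C = (4·0.5·0.506 + 1·0.25·0.325) − 0.19 = 0.90325.
Option 2 has the higher net inclusive-fitness payoff.

Option 2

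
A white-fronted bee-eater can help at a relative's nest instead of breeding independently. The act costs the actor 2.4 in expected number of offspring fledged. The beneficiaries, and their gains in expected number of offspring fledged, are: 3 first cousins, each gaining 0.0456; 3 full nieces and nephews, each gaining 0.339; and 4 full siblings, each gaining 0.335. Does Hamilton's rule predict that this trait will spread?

No

Hamilton's rule: the trait is favored when the sum of r·B over every recipient exceeds the actor's cost C.
r to a first cousin = 1/8 (first cousins share one grandparent pair — two paths of length 4: r = 2·(1/2)^4 = 1/8).
r to a full niece or nephew = 0.25 (full aunt/uncle↔niece/nephew: two paths of length 3 through the shared grandparent pair: r = 2·(1/2)^3 = 1/4).
r to a full sibling = 0.5 (full sibs share both parents — two paths of length 2: r = 2·(1/2)^2 = 1/2).
Summing one r·B term per recipient: 3·0.125·0.0456 + 3·0.25·0.339 + 4·0.5·0.335 = 0.94135.
0.94135 < 2.4: the indirect benefit is less than the cost.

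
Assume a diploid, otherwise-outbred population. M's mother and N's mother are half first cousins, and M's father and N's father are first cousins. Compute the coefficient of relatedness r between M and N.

0.046875

Relatedness sums over independent paths through distinct common ancestors.
M and N are related in two ways: half second cousins through their mothers (r = 1/64) and second cousins through their fathers (r = 1/32).
r = 1/64 + 1/32 = 0.046875.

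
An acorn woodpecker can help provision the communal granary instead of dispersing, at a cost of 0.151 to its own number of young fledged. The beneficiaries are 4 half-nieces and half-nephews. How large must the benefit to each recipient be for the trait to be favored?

r to a half-niece or half-nephew = 1/8 (half-aunt/uncle↔niece/nephew: one path of length 3: r = (1/2)^3 = 1/8).
Hamilton's rule with n recipients of equal r: n·r·B > C, so B > C/(n·r) = 0.151/(4·0.125) = 0.302.

0.302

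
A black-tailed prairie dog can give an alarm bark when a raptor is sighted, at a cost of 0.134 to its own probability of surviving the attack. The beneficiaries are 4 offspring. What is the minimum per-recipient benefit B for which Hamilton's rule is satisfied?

r to an offspring = 1/2 (one parent–offspring link: r = (1/2)^1 = 1/2).
Hamilton's rule with n recipients of equal r: n·r·B > C, so B > C/(n·r) = 0.134/(4·0.5) = 0.067.

0.067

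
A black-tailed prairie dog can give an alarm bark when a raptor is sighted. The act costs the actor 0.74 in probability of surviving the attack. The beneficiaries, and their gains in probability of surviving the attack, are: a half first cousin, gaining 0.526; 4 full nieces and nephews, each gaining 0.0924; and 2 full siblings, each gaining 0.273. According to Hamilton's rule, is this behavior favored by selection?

No

Hamilton's rule: the trait is favored when the sum of r·B over every recipient exceeds the actor's cost C.
r to a half first cousin = 0.0625 (half first cousins share one grandparent — one path of length 4: r = (1/2)^4 = 1/16).
r to a full niece or nephew = 0.25 (full aunt/uncle↔niece/nephew: two paths of length 3 through the shared grandparent pair: r = 2·(1/2)^3 = 1/4).
r to a full sibling = 0.5 (full sibs share both parents — two paths of length 2: r = 2·(1/2)^2 = 1/2).
Summing one r·B term per recipient: 1·0.0625·0.526 + 4·0.25·0.0924 + 2·0.5·0.273 = 0.398275.
0.398275 < 0.74: the indirect benefit is less than the cost.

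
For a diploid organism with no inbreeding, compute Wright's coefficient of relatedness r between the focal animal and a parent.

0.5

One parent–offspring link: r = (1/2)^1 = 1/2.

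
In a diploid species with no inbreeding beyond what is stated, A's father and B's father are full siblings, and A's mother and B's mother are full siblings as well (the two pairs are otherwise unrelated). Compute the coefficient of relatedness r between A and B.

Wright's path rule: contributions from independent ancestry routes add.
A and B are related in two ways: first cousins through their fathers (r = 1/8) and first cousins through their mothers (r = 1/8) — i.e. double first cousins.
r = 1/8 + 1/8 = 0.25.

0.25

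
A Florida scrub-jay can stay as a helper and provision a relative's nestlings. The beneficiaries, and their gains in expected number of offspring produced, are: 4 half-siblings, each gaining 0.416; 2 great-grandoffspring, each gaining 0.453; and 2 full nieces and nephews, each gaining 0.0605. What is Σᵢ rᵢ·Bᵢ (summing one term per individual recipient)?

0.5595

r to a half-sibling = 0.25 (half-sibs share one parent — one path of length 2: r = (1/2)^2 = 1/4).
r to a great-grandoffspring = 1/8 (three parent–offspring links: r = (1/2)^3 = 1/8).
r to a full niece or nephew = 1/4 (full aunt/uncle↔niece/nephew: two paths of length 3 through the shared grandparent pair: r = 2·(1/2)^3 = 1/4).
Summing one r·B term per recipient: 4·0.25·0.416 + 2·0.125·0.453 + 2·0.25·0.0605 = 0.5595.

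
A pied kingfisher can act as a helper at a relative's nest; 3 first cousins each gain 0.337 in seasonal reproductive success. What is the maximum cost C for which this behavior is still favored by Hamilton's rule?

0.126375

r to a first cousin = 0.125 (first cousins share one grandparent pair — two paths of length 4: r = 2·(1/2)^4 = 1/8).
Hamilton's rule: n·r·B > C, so the trait is favored while C < n·r·B = 3·0.125·0.337 = 0.126375.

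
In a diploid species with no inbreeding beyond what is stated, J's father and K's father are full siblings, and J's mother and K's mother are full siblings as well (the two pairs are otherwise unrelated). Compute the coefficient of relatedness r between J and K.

0.25

With two independent routes of shared ancestry, r is the sum of the two contributions.
J and K are related in two ways: first cousins through their fathers (r = 1/8) and first cousins through their mothers (r = 1/8) — i.e. double first cousins.
r = 1/8 + 1/8 = 1/4 = 0.25.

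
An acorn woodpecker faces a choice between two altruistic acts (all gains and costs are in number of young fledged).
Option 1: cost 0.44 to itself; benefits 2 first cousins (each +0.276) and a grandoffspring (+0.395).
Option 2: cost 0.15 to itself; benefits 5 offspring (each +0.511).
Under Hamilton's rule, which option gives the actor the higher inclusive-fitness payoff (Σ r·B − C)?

Option 2

Option 1: r to a first cousin = 0.125.
Option 1: r to a grandoffspring = 0.25.
Option 1: Σ r·B − C = (2·0.125·0.276 + 1·0.25·0.395) − 0.44 = -0.27225.
Option 2: r to an offspring = 0.5.
Option 2: Σ r·B − C = (5·0.5·0.511) − 0.15 = 1.1275.
Option 2 has the higher net inclusive-fitness payoff.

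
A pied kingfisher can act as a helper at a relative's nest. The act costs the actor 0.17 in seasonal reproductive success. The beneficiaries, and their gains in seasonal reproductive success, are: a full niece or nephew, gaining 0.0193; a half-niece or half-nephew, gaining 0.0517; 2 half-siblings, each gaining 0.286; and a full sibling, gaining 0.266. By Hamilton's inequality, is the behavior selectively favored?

Hamilton's rule: the trait is favored when the sum of r·B over every recipient exceeds the actor's cost C.
r to a full niece or nephew = 1/4 (full aunt/uncle↔niece/nephew: two paths of length 3 through the shared grandparent pair: r = 2·(1/2)^3 = 1/4).
r to a half-niece or half-nephew = 1/8 (half-aunt/uncle↔niece/nephew: one path of length 3: r = (1/2)^3 = 1/8).
r to a half-sibling = 1/4 (half-sibs share one parent — one path of length 2: r = (1/2)^2 = 1/4).
r to a full sibling = 1/2 (full sibs share both parents — two paths of length 2: r = 2·(1/2)^2 = 1/2).
Summing one r·B term per recipient: 1·0.25·0.0193 + 1·0.125·0.0517 + 2·0.25·0.286 + 1·0.5·0.266 = 0.2872875.
0.2872875 > 0.17: the indirect benefit exceeds the cost.

Yes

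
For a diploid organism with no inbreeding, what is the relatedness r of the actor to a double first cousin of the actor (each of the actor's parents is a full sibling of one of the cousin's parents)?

Each parent–offspring link contributes a factor of 1/2, and independent paths through distinct common ancestors add.
Double first cousins share both grandparent pairs — four paths of length 4: r = 4·(1/2)^4 = 1/4.

0.25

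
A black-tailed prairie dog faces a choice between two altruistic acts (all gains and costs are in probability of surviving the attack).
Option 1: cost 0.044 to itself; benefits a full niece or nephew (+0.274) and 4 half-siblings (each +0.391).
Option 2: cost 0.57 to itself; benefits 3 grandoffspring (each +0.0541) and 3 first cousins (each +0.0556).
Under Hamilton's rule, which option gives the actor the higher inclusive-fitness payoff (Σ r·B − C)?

Option 1: r to a full niece or nephew = 0.25.
Option 1: r to a half-sibling = 0.25.
Option 1: Σ r·B − C = (1·0.25·0.274 + 4·0.25·0.391) − 0.044 = 0.4155.
Option 2: r to a grandoffspring = 0.25.
Option 2: r to a first cousin = 0.125.
Option 2: Σ r·B − C = (3·0.25·0.0541 + 3·0.125·0.0556) − 0.57 = -0.508575.
Option 1 has the higher net inclusive-fitness payoff.

Option 1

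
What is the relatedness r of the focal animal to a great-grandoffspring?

Three parent–offspring links: r = (1/2)^3 = 1/8.

0.125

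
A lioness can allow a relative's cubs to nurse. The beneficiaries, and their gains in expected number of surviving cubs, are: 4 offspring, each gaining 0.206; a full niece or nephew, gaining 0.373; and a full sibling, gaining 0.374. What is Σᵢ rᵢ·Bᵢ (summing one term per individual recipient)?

0.69225

r to an offspring = 1/2 (one parent–offspring link: r = (1/2)^1 = 1/2).
r to a full niece or nephew = 0.25 (full aunt/uncle↔niece/nephew: two paths of length 3 through the shared grandparent pair: r = 2·(1/2)^3 = 1/4).
r to a full sibling = 0.5 (full sibs share both parents — two paths of length 2: r = 2·(1/2)^2 = 1/2).
Summing one r·B term per recipient: 4·0.5·0.206 + 1·0.25·0.373 + 1·0.5·0.374 = 0.69225.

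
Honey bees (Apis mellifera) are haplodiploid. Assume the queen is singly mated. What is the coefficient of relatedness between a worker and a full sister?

Haplodiploid full sisters inherit their father's entire haploid genome identically (contributing 1/2) and on average half of their mother's contribution (1/2 · 1/2 = 1/4); r = 1/2 + 1/4 = 3/4.

0.75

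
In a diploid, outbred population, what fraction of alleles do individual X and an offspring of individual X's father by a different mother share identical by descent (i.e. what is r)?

Each parent–offspring link contributes a factor of 1/2, and independent paths through distinct common ancestors add.
Half-sibs share one parent — one path of length 2: r = (1/2)^2 = 1/4.

0.25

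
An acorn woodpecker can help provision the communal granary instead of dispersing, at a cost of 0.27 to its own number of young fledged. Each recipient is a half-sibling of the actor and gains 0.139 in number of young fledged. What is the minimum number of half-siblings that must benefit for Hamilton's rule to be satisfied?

r to a half-sibling = 0.25 (half-sibs share one parent — one path of length 2: r = (1/2)^2 = 1/4).
Hamilton's rule: n·r·B > C  ⇒  n > C/(r·B) = 0.27/(0.25·0.139) = 7.77.
The smallest integer exceeding 7.77 is 8.

8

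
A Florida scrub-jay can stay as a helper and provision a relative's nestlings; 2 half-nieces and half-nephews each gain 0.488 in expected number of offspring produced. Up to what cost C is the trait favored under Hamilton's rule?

r to a half-niece or half-nephew = 0.125 (half-aunt/uncle↔niece/nephew: one path of length 3: r = (1/2)^3 = 1/8).
Hamilton's rule: n·r·B > C, so the trait is favored while C < n·r·B = 2·0.125·0.488 = 0.122.

0.122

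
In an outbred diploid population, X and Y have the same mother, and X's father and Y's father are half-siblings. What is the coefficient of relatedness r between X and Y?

0.3125

Independent pedigree routes through distinct common ancestors add.
X and Y are related in two ways: half-sibs through their shared mother (r = 1/4) and half first cousins through their fathers (r = 1/16).
r = 1/4 + 1/16 = 0.3125.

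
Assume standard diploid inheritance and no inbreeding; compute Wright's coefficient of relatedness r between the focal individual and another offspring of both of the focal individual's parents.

0.5

Each parent–offspring link contributes a factor of 1/2, and independent paths through distinct common ancestors add.
Full sibs share both parents — two paths of length 2: r = 2·(1/2)^2 = 1/2.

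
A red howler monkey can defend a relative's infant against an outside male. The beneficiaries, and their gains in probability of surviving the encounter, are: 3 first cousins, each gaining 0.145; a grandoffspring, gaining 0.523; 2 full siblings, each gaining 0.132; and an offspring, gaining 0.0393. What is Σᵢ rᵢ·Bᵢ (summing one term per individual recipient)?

0.336775

r to a first cousin = 0.125 (first cousins share one grandparent pair — two paths of length 4: r = 2·(1/2)^4 = 1/8).
r to a grandoffspring = 0.25 (two parent–offspring links: r = (1/2)^2 = 1/4).
r to a full sibling = 1/2 (full sibs share both parents — two paths of length 2: r = 2·(1/2)^2 = 1/2).
r to an offspring = 1/2 (one parent–offspring link: r = (1/2)^1 = 1/2).
Summing one r·B term per recipient: 3·0.125·0.145 + 1·0.25·0.523 + 2·0.5·0.132 + 1·0.5·0.0393 = 0.336775.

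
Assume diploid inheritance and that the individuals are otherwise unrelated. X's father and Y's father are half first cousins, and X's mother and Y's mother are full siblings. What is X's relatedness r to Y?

Relatedness sums over independent paths through distinct common ancestors.
X and Y are related in two ways: half second cousins through their fathers (r = 1/64) and first cousins through their mothers (r = 1/8).
r = 1/64 + 1/8 = 9/64 = 0.140625.

0.140625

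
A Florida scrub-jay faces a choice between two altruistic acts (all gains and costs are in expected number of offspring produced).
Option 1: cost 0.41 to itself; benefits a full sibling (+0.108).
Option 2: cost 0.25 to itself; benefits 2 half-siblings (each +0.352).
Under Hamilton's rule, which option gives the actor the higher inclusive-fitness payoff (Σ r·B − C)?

Option 2

Option 1: r to a full sibling = 0.5.
Option 1: Σ r·B − C = (1·0.5·0.108) − 0.41 = -0.356.
Option 2: r to a half-sibling = 0.25.
Option 2: Σ r·B − C = (2·0.25·0.352) − 0.25 = -0.074.
Option 2 has the higher net inclusive-fitness payoff.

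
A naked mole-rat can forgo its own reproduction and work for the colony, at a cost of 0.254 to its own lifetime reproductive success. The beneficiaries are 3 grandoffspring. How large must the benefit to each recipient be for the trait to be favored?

r to a grandoffspring = 1/4 (two parent–offspring links: r = (1/2)^2 = 1/4).
Hamilton's rule with n recipients of equal r: n·r·B > C, so B > C/(n·r) = 0.254/(3·0.25) = 0.3387.

0.3387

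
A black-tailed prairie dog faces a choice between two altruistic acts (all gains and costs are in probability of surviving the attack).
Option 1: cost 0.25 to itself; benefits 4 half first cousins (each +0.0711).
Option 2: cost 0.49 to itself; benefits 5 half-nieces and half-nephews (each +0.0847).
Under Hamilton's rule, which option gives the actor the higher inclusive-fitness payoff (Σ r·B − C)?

Option 1

Option 1: r to a half first cousin = 0.0625.
Option 1: Σ r·B − C = (4·0.0625·0.0711) − 0.25 = -0.232225.
Option 2: r to a half-niece or half-nephew = 0.125.
Option 2: Σ r·B − C = (5·0.125·0.0847) − 0.49 = -0.4370625.
Option 1 has the higher net inclusive-fitness payoff.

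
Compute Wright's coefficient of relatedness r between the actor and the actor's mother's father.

Each parent–offspring link contributes a factor of 1/2, and independent paths through distinct common ancestors add.
Two parent–offspring links: r = (1/2)^2 = 1/4.

0.25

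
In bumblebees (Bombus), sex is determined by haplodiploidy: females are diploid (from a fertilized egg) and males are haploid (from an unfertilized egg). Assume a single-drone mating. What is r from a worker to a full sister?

Haplodiploid full sisters inherit their father's entire haploid genome identically (contributing 1/2) and on average half of their mother's contribution (1/2 · 1/2 = 1/4); r = 1/2 + 1/4 = 3/4.

0.75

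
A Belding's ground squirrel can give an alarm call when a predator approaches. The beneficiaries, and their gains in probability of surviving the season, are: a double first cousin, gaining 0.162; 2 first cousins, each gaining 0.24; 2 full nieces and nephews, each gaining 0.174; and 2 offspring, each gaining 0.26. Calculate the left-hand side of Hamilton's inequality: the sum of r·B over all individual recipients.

0.4475

r to a double first cousin = 0.25 (double first cousins share both grandparent pairs — four paths of length 4: r = 4·(1/2)^4 = 1/4).
r to a first cousin = 0.125 (first cousins share one grandparent pair — two paths of length 4: r = 2·(1/2)^4 = 1/8).
r to a full niece or nephew = 1/4 (full aunt/uncle↔niece/nephew: two paths of length 3 through the shared grandparent pair: r = 2·(1/2)^3 = 1/4).
r to an offspring = 1/2 (one parent–offspring link: r = (1/2)^1 = 1/2).
Summing one r·B term per recipient: 1·0.25·0.162 + 2·0.125·0.24 + 2·0.25·0.174 + 2·0.5·0.26 = 0.4475.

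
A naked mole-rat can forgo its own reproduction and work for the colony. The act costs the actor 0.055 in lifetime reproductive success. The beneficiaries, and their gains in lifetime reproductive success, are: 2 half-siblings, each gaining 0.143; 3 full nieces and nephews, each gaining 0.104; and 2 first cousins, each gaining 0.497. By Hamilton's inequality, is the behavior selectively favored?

Yes

Hamilton's rule: the trait is favored when the sum of r·B over every recipient exceeds the actor's cost C.
r to a half-sibling = 1/4 (half-sibs share one parent — one path of length 2: r = (1/2)^2 = 1/4).
r to a full niece or nephew = 0.25 (full aunt/uncle↔niece/nephew: two paths of length 3 through the shared grandparent pair: r = 2·(1/2)^3 = 1/4).
r to a first cousin = 1/8 (first cousins share one grandparent pair — two paths of length 4: r = 2·(1/2)^4 = 1/8).
Summing one r·B term per recipient: 2·0.25·0.143 + 3·0.25·0.104 + 2·0.125·0.497 = 0.27375.
0.27375 > 0.055: the indirect benefit exceeds the cost.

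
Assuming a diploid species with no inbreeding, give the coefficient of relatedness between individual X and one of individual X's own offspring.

Each parent–offspring link contributes a factor of 1/2, and independent paths through distinct common ancestors add.
One parent–offspring link: r = (1/2)^1 = 1/2.

0.5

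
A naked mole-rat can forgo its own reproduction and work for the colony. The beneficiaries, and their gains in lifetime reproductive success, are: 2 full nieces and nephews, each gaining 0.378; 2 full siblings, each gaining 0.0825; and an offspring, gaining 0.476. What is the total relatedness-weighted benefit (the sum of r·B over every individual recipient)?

0.5095

r to a full niece or nephew = 1/4 (full aunt/uncle↔niece/nephew: two paths of length 3 through the shared grandparent pair: r = 2·(1/2)^3 = 1/4).
r to a full sibling = 1/2 (full sibs share both parents — two paths of length 2: r = 2·(1/2)^2 = 1/2).
r to an offspring = 0.5 (one parent–offspring link: r = (1/2)^1 = 1/2).
Summing one r·B term per recipient: 2·0.25·0.378 + 2·0.5·0.0825 + 1·0.5·0.476 = 0.5095.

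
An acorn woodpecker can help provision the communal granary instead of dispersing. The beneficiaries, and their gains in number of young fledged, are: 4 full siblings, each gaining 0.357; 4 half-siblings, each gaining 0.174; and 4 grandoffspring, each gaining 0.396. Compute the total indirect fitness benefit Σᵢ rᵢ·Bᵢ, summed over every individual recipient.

r to a full sibling = 0.5 (full sibs share both parents — two paths of length 2: r = 2·(1/2)^2 = 1/2).
r to a half-sibling = 1/4 (half-sibs share one parent — one path of length 2: r = (1/2)^2 = 1/4).
r to a grandoffspring = 1/4 (two parent–offspring links: r = (1/2)^2 = 1/4).
Summing one r·B term per recipient: 4·0.5·0.357 + 4·0.25·0.174 + 4·0.25·0.396 = 1.284.

1.284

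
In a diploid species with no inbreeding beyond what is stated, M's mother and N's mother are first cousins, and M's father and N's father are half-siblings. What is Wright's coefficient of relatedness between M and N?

0.09375

Independent pedigree routes through distinct common ancestors add.
M and N are related in two ways: second cousins through their mothers (r = 1/32) and half first cousins through their fathers (r = 1/16).
r = 1/32 + 1/16 = 0.09375.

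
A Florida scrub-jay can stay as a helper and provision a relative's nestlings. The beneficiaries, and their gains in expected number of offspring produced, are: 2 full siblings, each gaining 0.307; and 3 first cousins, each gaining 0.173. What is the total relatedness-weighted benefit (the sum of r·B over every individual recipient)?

0.371875

r to a full sibling = 0.5 (full sibs share both parents — two paths of length 2: r = 2·(1/2)^2 = 1/2).
r to a first cousin = 0.125 (first cousins share one grandparent pair — two paths of length 4: r = 2·(1/2)^4 = 1/8).
Summing one r·B term per recipient: 2·0.5·0.307 + 3·0.125·0.173 = 0.371875.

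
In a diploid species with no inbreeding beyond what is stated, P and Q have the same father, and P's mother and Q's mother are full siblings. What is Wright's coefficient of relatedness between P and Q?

Wright's path rule: contributions from independent ancestry routes add.
P and Q are related in two ways: half-sibs through their shared father (r = 1/4) and first cousins through their mothers (r = 1/8).
r = 1/4 + 1/8 = 0.375.

0.375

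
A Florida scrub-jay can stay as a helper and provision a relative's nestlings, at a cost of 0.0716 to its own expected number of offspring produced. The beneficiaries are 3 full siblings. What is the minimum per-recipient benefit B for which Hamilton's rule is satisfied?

0.0477

r to a full sibling = 0.5 (full sibs share both parents — two paths of length 2: r = 2·(1/2)^2 = 1/2).
Hamilton's rule with n recipients of equal r: n·r·B > C, so B > C/(n·r) = 0.0716/(3·0.5) = 0.0477.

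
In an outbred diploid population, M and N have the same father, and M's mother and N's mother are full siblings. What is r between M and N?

Independent pedigree routes through distinct common ancestors add.
M and N are related in two ways: half-sibs through their shared father (r = 1/4) and first cousins through their mothers (r = 1/8).
r = 1/4 + 1/8 = 3/8 = 0.375.

0.375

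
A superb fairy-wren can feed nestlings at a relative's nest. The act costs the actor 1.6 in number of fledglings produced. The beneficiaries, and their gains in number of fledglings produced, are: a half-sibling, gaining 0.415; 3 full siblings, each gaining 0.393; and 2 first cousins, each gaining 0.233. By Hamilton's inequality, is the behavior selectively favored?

Hamilton's rule: the trait is favored when the sum of r·B over every recipient exceeds the actor's cost C.
r to a half-sibling = 0.25 (half-sibs share one parent — one path of length 2: r = (1/2)^2 = 1/4).
r to a full sibling = 0.5 (full sibs share both parents — two paths of length 2: r = 2·(1/2)^2 = 1/2).
r to a first cousin = 0.125 (first cousins share one grandparent pair — two paths of length 4: r = 2·(1/2)^4 = 1/8).
Summing one r·B term per recipient: 1·0.25·0.415 + 3·0.5·0.393 + 2·0.125·0.233 = 0.7515.
0.7515 < 1.6: the indirect benefit is less than the cost.

No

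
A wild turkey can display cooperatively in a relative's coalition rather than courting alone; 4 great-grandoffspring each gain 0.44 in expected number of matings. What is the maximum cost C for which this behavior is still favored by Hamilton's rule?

r to a great-grandoffspring = 0.125 (three parent–offspring links: r = (1/2)^3 = 1/8).
Hamilton's rule: n·r·B > C, so the trait is favored while C < n·r·B = 4·0.125·0.44 = 0.22.

0.22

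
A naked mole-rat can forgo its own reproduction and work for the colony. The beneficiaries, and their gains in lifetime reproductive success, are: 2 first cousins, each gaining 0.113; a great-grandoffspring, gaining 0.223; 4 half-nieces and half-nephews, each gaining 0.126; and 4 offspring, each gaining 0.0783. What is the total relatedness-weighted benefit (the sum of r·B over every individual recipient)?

0.275725

r to a first cousin = 1/8 (first cousins share one grandparent pair — two paths of length 4: r = 2·(1/2)^4 = 1/8).
r to a great-grandoffspring = 1/8 (three parent–offspring links: r = (1/2)^3 = 1/8).
r to a half-niece or half-nephew = 0.125 (half-aunt/uncle↔niece/nephew: one path of length 3: r = (1/2)^3 = 1/8).
r to an offspring = 0.5 (one parent–offspring link: r = (1/2)^1 = 1/2).
Summing one r·B term per recipient: 2·0.125·0.113 + 1·0.125·0.223 + 4·0.125·0.126 + 4·0.5·0.0783 = 0.275725.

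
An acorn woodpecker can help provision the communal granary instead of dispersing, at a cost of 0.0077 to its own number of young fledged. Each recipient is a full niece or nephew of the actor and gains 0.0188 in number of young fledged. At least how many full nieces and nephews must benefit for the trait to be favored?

2

r to a full niece or nephew = 0.25 (full aunt/uncle↔niece/nephew: two paths of length 3 through the shared grandparent pair: r = 2·(1/2)^3 = 1/4).
Hamilton's rule: n·r·B > C  ⇒  n > C/(r·B) = 0.0077/(0.25·0.0188) = 1.638.
The smallest integer exceeding 1.638 is 2.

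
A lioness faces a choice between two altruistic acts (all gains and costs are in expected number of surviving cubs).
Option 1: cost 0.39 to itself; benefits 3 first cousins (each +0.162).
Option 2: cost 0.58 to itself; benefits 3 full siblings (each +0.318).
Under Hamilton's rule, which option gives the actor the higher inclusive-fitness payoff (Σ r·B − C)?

Option 2

Option 1: r to a first cousin = 0.125.
Option 1: Σ r·B − C = (3·0.125·0.162) − 0.39 = -0.32925.
Option 2: r to a full sibling = 0.5.
Option 2: Σ r·B − C = (3·0.5·0.318) − 0.58 = -0.103.
Option 2 has the higher net inclusive-fitness payoff.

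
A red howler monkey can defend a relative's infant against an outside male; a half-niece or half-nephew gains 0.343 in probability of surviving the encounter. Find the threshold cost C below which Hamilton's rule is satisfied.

r to a half-niece or half-nephew = 1/8 (half-aunt/uncle↔niece/nephew: one path of length 3: r = (1/2)^3 = 1/8).
Hamilton's rule: n·r·B > C, so the trait is favored while C < n·r·B = 1·0.125·0.343 = 0.042875.

0.042875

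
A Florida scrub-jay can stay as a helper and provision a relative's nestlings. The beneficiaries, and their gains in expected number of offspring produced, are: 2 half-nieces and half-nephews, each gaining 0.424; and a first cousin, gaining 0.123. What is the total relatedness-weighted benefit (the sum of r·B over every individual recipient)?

0.121375

r to a half-niece or half-nephew = 1/8 (half-aunt/uncle↔niece/nephew: one path of length 3: r = (1/2)^3 = 1/8).
r to a first cousin = 1/8 (first cousins share one grandparent pair — two paths of length 4: r = 2·(1/2)^4 = 1/8).
Summing one r·B term per recipient: 2·0.125·0.424 + 1·0.125·0.123 = 0.121375.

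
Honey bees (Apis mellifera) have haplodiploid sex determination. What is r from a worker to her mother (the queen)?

0.5

One meiotic link between diploid queen and diploid daughter: r = 1/2.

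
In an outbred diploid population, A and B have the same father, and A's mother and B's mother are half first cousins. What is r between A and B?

0.265625

With two independent routes of shared ancestry, r is the sum of the two contributions.
A and B are related in two ways: half-sibs through their shared father (r = 1/4) and half second cousins through their mothers (r = 1/64).
r = 1/4 + 1/64 = 0.265625.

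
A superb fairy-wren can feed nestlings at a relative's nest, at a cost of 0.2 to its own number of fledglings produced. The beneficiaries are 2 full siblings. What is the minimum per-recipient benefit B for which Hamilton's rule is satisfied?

0.2

r to a full sibling = 1/2 (full sibs share both parents — two paths of length 2: r = 2·(1/2)^2 = 1/2).
Hamilton's rule with n recipients of equal r: n·r·B > C, so B > C/(n·r) = 0.2/(2·0.5) = 0.2.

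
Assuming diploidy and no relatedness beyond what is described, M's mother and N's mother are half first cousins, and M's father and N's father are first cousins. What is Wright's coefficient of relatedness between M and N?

Relatedness sums over independent paths through distinct common ancestors.
M and N are related in two ways: half second cousins through their mothers (r = 1/64) and second cousins through their fathers (r = 1/32).
r = 1/64 + 1/32 = 3/64 = 0.046875.

0.046875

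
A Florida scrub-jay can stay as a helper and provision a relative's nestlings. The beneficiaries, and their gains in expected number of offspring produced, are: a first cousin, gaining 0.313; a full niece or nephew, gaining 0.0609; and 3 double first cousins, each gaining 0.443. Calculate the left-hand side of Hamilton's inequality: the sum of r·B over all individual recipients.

r to a first cousin = 0.125 (first cousins share one grandparent pair — two paths of length 4: r = 2·(1/2)^4 = 1/8).
r to a full niece or nephew = 1/4 (full aunt/uncle↔niece/nephew: two paths of length 3 through the shared grandparent pair: r = 2·(1/2)^3 = 1/4).
r to a double first cousin = 1/4 (double first cousins share both grandparent pairs — four paths of length 4: r = 4·(1/2)^4 = 1/4).
Summing one r·B term per recipient: 1·0.125·0.313 + 1·0.25·0.0609 + 3·0.25·0.443 = 0.3866.

0.3866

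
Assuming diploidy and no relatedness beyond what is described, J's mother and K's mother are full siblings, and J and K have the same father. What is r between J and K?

Independent pedigree routes through distinct common ancestors add.
J and K are related in two ways: first cousins through their mothers (r = 1/8) and half-sibs through their shared father (r = 1/4).
r = 1/8 + 1/4 = 3/8 = 0.375.

0.375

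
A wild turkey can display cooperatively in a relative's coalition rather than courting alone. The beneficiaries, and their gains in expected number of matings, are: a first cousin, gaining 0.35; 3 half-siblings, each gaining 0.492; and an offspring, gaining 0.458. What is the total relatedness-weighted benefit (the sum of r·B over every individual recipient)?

r to a first cousin = 0.125 (first cousins share one grandparent pair — two paths of length 4: r = 2·(1/2)^4 = 1/8).
r to a half-sibling = 0.25 (half-sibs share one parent — one path of length 2: r = (1/2)^2 = 1/4).
r to an offspring = 1/2 (one parent–offspring link: r = (1/2)^1 = 1/2).
Summing one r·B term per recipient: 1·0.125·0.35 + 3·0.25·0.492 + 1·0.5·0.458 = 0.64175.

0.64175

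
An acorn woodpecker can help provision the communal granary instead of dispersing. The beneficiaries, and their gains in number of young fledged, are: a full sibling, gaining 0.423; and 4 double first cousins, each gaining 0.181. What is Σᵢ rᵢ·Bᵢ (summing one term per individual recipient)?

r to a full sibling = 1/2 (full sibs share both parents — two paths of length 2: r = 2·(1/2)^2 = 1/2).
r to a double first cousin = 0.25 (double first cousins share both grandparent pairs — four paths of length 4: r = 4·(1/2)^4 = 1/4).
Summing one r·B term per recipient: 1·0.5·0.423 + 4·0.25·0.181 = 0.3925.

0.3925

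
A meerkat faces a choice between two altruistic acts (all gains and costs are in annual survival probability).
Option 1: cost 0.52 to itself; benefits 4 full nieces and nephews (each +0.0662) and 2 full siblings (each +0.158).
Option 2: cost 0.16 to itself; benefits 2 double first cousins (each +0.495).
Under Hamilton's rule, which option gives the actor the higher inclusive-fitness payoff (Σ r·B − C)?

Option 1: r to a full niece or nephew = 0.25.
Option 1: r to a full sibling = 0.5.
Option 1: Σ r·B − C = (4·0.25·0.0662 + 2·0.5·0.158) − 0.52 = -0.2958.
Option 2: r to a double first cousin = 0.25.
Option 2: Σ r·B − C = (2·0.25·0.495) − 0.16 = 0.0875.
Option 2 has the higher net inclusive-fitness payoff.

Option 2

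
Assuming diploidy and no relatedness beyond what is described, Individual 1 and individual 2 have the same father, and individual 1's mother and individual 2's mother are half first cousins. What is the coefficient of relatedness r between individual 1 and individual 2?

0.265625

Wright's path rule: contributions from independent ancestry routes add.
Individual 1 and individual 2 are related in two ways: half-sibs through their shared father (r = 1/4) and half second cousins through their mothers (r = 1/64).
r = 1/4 + 1/64 = 0.265625.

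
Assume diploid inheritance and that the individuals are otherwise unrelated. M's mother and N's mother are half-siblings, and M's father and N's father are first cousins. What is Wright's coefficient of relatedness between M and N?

0.09375

With two independent routes of shared ancestry, r is the sum of the two contributions.
M and N are related in two ways: half first cousins through their mothers (r = 1/16) and second cousins through their fathers (r = 1/32).
r = 1/16 + 1/32 = 3/32 = 0.09375.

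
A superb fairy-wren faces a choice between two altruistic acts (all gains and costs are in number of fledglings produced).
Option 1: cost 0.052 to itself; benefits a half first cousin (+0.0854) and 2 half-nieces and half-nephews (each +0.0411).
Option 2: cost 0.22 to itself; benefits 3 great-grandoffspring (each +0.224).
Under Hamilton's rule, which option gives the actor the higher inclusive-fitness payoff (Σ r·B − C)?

Option 1: r to a half first cousin = 0.0625.
Option 1: r to a half-niece or half-nephew = 0.125.
Option 1: Σ r·B − C = (1·0.0625·0.0854 + 2·0.125·0.0411) − 0.052 = -0.0363875.
Option 2: r to a great-grandoffspring = 0.125.
Option 2: Σ r·B − C = (3·0.125·0.224) − 0.22 = -0.136.
Option 1 has the higher net inclusive-fitness payoff.

Option 1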